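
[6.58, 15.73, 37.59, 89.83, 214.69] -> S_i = 6.58*2.39^i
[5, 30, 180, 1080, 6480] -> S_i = 5*6^i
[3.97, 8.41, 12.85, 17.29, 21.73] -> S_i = 3.97 + 4.44*i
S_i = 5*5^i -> [5, 25, 125, 625, 3125]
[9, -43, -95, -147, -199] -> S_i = 9 + -52*i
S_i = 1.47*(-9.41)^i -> [1.47, -13.83, 130.17, -1224.86, 11525.93]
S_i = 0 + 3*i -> [0, 3, 6, 9, 12]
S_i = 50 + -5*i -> [50, 45, 40, 35, 30]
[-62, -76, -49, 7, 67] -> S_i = Random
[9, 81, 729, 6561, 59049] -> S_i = 9*9^i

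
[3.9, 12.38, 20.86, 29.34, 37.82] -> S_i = 3.90 + 8.48*i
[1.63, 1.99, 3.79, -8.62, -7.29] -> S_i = Random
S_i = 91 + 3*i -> [91, 94, 97, 100, 103]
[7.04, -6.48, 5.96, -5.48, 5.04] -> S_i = 7.04*(-0.92)^i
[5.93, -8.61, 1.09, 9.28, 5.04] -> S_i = Random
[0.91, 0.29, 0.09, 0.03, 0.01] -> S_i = 0.91*0.32^i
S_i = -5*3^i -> [-5, -15, -45, -135, -405]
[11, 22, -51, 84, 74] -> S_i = Random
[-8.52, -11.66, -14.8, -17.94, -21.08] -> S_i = -8.52 + -3.14*i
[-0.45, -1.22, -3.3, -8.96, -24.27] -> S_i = -0.45*2.71^i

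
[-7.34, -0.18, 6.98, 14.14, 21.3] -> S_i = -7.34 + 7.16*i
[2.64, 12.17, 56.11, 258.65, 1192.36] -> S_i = 2.64*4.61^i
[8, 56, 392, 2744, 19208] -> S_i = 8*7^i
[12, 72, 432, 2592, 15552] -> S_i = 12*6^i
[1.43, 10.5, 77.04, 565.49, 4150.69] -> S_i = 1.43*7.34^i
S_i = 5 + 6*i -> [5, 11, 17, 23, 29]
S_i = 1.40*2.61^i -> [1.4, 3.65, 9.54, 24.89, 64.97]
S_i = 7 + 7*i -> [7, 14, 21, 28, 35]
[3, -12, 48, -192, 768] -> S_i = 3*-4^i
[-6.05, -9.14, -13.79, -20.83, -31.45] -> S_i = -6.05*1.51^i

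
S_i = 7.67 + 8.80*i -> [7.67, 16.47, 25.27, 34.07, 42.87]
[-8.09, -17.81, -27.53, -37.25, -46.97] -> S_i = -8.09 + -9.72*i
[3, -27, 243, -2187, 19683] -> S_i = 3*-9^i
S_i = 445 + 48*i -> [445, 493, 541, 589, 637]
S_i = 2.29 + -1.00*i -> [2.29, 1.29, 0.29, -0.71, -1.71]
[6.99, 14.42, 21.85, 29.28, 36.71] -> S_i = 6.99 + 7.43*i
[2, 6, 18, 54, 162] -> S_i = 2*3^i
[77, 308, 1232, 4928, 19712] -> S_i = 77*4^i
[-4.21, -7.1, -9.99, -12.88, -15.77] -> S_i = -4.21 + -2.89*i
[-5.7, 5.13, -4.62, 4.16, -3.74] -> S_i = -5.70*(-0.90)^i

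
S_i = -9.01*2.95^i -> [-9.01, -26.58, -78.41, -231.31, -682.36]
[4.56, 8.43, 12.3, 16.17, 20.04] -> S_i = 4.56 + 3.87*i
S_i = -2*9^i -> [-2, -18, -162, -1458, -13122]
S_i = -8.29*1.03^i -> [-8.29, -8.54, -8.79, -9.06, -9.33]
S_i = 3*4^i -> [3, 12, 48, 192, 768]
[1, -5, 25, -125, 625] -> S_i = 1*-5^i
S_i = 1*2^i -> [1, 2, 4, 8, 16]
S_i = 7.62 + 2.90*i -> [7.62, 10.52, 13.42, 16.32, 19.22]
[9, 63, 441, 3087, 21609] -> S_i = 9*7^i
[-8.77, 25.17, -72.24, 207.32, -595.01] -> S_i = -8.77*(-2.87)^i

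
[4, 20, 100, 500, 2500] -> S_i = 4*5^i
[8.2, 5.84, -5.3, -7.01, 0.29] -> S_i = Random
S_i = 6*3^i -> [6, 18, 54, 162, 486]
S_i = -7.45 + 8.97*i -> [-7.45, 1.52, 10.49, 19.46, 28.43]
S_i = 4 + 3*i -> [4, 7, 10, 13, 16]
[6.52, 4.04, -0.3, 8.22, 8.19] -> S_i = Random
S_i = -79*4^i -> [-79, -316, -1264, -5056, -20224]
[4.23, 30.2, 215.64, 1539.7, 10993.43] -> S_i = 4.23*7.14^i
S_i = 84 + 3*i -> [84, 87, 90, 93, 96]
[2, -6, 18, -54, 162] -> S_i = 2*-3^i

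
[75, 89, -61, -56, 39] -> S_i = Random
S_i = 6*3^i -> [6, 18, 54, 162, 486]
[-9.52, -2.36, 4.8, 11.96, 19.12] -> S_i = -9.52 + 7.16*i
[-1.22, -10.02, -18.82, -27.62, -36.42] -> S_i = -1.22 + -8.80*i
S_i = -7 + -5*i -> [-7, -12, -17, -22, -27]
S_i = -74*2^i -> [-74, -148, -296, -592, -1184]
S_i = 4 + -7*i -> [4, -3, -10, -17, -24]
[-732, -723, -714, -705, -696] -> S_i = -732 + 9*i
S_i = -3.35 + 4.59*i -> [-3.35, 1.24, 5.83, 10.42, 15.01]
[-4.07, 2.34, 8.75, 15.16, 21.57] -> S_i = -4.07 + 6.41*i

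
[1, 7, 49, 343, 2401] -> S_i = 1*7^i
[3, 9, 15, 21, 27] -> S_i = 3 + 6*i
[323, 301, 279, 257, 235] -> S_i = 323 + -22*i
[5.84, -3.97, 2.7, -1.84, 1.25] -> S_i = 5.84*(-0.68)^i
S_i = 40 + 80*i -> [40, 120, 200, 280, 360]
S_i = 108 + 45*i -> [108, 153, 198, 243, 288]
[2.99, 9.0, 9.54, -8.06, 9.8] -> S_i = Random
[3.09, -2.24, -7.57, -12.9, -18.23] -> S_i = 3.09 + -5.33*i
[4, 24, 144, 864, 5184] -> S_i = 4*6^i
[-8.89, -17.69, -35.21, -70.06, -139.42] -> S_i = -8.89*1.99^i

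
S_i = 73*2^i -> [73, 146, 292, 584, 1168]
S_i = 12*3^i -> [12, 36, 108, 324, 972]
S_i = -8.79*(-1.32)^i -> [-8.79, 11.6, -15.32, 20.22, -26.69]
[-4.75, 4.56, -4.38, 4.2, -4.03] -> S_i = -4.75*(-0.96)^i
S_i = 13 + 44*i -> [13, 57, 101, 145, 189]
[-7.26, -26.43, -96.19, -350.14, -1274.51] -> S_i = -7.26*3.64^i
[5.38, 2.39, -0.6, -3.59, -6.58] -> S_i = 5.38 + -2.99*i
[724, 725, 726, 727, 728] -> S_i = 724 + 1*i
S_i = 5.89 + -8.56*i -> [5.89, -2.67, -11.23, -19.79, -28.35]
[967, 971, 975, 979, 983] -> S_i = 967 + 4*i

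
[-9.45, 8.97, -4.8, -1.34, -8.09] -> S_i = Random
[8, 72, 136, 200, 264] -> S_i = 8 + 64*i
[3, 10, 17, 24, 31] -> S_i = 3 + 7*i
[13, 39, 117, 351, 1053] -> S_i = 13*3^i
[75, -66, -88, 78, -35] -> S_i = Random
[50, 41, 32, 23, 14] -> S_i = 50 + -9*i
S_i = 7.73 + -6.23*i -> [7.73, 1.5, -4.73, -10.96, -17.19]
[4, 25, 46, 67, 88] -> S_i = 4 + 21*i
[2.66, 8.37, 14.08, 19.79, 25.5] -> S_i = 2.66 + 5.71*i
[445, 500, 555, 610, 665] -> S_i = 445 + 55*i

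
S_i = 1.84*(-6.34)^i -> [1.84, -11.67, 73.96, -468.91, 2972.86]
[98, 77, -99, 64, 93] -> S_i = Random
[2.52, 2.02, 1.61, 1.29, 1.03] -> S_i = 2.52*0.80^i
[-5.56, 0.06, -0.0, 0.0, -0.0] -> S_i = -5.56*(-0.01)^i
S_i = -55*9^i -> [-55, -495, -4455, -40095, -360855]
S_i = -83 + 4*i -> [-83, -79, -75, -71, -67]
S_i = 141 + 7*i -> [141, 148, 155, 162, 169]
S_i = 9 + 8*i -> [9, 17, 25, 33, 41]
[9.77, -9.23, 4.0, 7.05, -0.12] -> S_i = Random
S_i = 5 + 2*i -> [5, 7, 9, 11, 13]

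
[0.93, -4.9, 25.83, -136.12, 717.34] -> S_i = 0.93*(-5.27)^i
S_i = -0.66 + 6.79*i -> [-0.66, 6.13, 12.92, 19.71, 26.5]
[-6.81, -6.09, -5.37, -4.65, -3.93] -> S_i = -6.81 + 0.72*i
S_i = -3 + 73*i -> [-3, 70, 143, 216, 289]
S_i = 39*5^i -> [39, 195, 975, 4875, 24375]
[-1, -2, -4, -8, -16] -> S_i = -1*2^i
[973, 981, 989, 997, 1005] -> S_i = 973 + 8*i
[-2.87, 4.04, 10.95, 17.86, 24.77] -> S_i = -2.87 + 6.91*i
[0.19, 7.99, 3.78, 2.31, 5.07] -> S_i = Random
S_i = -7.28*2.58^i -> [-7.28, -18.78, -48.46, -125.02, -322.56]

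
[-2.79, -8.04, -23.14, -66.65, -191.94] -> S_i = -2.79*2.88^i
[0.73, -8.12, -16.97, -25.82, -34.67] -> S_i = 0.73 + -8.85*i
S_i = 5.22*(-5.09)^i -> [5.22, -26.57, 135.24, -688.37, 3503.82]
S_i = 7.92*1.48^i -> [7.92, 11.72, 17.35, 25.67, 38.0]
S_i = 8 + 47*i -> [8, 55, 102, 149, 196]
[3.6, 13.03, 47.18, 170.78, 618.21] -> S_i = 3.60*3.62^i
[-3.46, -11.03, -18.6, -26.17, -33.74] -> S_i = -3.46 + -7.57*i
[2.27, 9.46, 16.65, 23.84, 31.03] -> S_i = 2.27 + 7.19*i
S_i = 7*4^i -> [7, 28, 112, 448, 1792]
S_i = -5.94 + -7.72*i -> [-5.94, -13.66, -21.38, -29.1, -36.82]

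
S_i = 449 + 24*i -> [449, 473, 497, 521, 545]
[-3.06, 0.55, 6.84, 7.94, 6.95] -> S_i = Random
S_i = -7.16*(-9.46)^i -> [-7.16, 67.73, -640.76, 6061.59, -57342.62]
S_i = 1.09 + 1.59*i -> [1.09, 2.68, 4.27, 5.86, 7.45]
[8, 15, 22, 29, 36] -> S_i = 8 + 7*i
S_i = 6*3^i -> [6, 18, 54, 162, 486]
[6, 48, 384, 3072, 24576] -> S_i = 6*8^i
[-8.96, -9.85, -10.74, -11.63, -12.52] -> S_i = -8.96 + -0.89*i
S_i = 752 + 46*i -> [752, 798, 844, 890, 936]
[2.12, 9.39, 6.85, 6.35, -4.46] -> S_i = Random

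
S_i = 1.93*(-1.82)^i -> [1.93, -3.51, 6.39, -11.64, 21.18]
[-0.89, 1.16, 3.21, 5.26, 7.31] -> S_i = -0.89 + 2.05*i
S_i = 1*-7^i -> [1, -7, 49, -343, 2401]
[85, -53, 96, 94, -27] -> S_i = Random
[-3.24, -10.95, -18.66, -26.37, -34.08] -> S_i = -3.24 + -7.71*i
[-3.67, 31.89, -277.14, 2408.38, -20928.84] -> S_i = -3.67*(-8.69)^i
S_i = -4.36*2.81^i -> [-4.36, -12.25, -34.43, -96.74, -271.84]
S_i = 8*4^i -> [8, 32, 128, 512, 2048]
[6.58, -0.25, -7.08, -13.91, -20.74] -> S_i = 6.58 + -6.83*i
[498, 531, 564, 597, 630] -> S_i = 498 + 33*i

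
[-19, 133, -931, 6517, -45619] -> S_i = -19*-7^i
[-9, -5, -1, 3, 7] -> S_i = -9 + 4*i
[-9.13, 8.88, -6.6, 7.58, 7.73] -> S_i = Random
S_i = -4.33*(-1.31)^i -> [-4.33, 5.67, -7.43, 9.73, -12.75]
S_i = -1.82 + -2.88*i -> [-1.82, -4.7, -7.58, -10.46, -13.34]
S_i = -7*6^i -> [-7, -42, -252, -1512, -9072]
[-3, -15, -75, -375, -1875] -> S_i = -3*5^i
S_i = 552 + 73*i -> [552, 625, 698, 771, 844]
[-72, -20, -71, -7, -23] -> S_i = Random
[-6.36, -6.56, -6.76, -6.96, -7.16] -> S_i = -6.36 + -0.20*i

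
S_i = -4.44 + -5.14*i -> [-4.44, -9.58, -14.72, -19.86, -25.0]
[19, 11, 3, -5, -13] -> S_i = 19 + -8*i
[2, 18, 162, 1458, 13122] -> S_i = 2*9^i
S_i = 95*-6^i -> [95, -570, 3420, -20520, 123120]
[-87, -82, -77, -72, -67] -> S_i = -87 + 5*i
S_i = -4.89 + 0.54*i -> [-4.89, -4.35, -3.81, -3.27, -2.73]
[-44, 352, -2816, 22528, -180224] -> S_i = -44*-8^i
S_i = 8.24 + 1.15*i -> [8.24, 9.39, 10.54, 11.69, 12.84]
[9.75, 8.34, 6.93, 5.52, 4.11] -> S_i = 9.75 + -1.41*i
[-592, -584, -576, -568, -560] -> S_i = -592 + 8*i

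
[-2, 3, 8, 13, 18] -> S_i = -2 + 5*i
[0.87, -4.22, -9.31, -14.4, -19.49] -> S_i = 0.87 + -5.09*i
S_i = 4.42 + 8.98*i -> [4.42, 13.4, 22.38, 31.36, 40.34]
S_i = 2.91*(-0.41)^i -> [2.91, -1.19, 0.49, -0.2, 0.08]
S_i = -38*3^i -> [-38, -114, -342, -1026, -3078]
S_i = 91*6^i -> [91, 546, 3276, 19656, 117936]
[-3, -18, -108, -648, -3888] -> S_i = -3*6^i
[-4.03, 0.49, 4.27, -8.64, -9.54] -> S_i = Random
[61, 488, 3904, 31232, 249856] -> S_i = 61*8^i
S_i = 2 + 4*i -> [2, 6, 10, 14, 18]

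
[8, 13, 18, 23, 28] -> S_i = 8 + 5*i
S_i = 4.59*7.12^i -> [4.59, 32.68, 232.69, 1656.73, 11795.94]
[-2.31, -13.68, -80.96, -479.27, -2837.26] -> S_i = -2.31*5.92^i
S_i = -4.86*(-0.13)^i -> [-4.86, 0.63, -0.08, 0.01, -0.0]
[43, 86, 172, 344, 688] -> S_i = 43*2^i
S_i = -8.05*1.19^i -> [-8.05, -9.58, -11.4, -13.57, -16.14]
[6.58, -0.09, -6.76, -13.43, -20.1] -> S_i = 6.58 + -6.67*i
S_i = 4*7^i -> [4, 28, 196, 1372, 9604]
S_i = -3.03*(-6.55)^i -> [-3.03, 19.85, -129.99, 851.46, -5577.09]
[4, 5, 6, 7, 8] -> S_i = 4 + 1*i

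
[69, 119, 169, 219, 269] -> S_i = 69 + 50*i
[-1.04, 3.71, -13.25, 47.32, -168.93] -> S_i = -1.04*(-3.57)^i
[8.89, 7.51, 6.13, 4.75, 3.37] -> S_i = 8.89 + -1.38*i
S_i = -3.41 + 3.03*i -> [-3.41, -0.38, 2.65, 5.68, 8.71]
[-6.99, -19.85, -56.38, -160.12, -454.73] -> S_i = -6.99*2.84^i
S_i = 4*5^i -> [4, 20, 100, 500, 2500]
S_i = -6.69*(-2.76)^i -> [-6.69, 18.46, -50.96, 140.65, -388.21]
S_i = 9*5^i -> [9, 45, 225, 1125, 5625]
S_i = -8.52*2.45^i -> [-8.52, -20.87, -51.14, -125.3, -306.98]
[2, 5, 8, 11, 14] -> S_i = 2 + 3*i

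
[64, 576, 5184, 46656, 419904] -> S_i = 64*9^i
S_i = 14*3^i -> [14, 42, 126, 378, 1134]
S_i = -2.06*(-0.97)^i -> [-2.06, 2.0, -1.94, 1.88, -1.82]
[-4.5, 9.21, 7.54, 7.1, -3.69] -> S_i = Random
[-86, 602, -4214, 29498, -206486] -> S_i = -86*-7^i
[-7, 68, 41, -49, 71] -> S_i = Random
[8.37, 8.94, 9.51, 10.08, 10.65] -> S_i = 8.37 + 0.57*i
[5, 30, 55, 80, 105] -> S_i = 5 + 25*i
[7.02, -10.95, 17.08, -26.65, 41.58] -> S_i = 7.02*(-1.56)^i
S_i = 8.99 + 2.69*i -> [8.99, 11.68, 14.37, 17.06, 19.75]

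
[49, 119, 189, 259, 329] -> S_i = 49 + 70*i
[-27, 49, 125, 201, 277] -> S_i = -27 + 76*i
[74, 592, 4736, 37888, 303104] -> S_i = 74*8^i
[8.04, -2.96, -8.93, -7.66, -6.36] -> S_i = Random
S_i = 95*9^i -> [95, 855, 7695, 69255, 623295]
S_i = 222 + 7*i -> [222, 229, 236, 243, 250]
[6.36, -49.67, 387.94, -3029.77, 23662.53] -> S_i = 6.36*(-7.81)^i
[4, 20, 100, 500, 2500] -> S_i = 4*5^i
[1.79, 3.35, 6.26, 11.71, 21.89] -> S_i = 1.79*1.87^i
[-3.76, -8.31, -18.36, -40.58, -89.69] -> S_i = -3.76*2.21^i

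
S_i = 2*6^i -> [2, 12, 72, 432, 2592]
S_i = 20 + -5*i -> [20, 15, 10, 5, 0]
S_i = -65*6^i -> [-65, -390, -2340, -14040, -84240]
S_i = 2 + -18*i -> [2, -16, -34, -52, -70]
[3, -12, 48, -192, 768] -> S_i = 3*-4^i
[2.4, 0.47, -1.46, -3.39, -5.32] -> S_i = 2.40 + -1.93*i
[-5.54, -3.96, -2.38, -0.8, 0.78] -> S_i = -5.54 + 1.58*i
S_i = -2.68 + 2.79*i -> [-2.68, 0.11, 2.9, 5.69, 8.48]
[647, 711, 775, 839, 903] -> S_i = 647 + 64*i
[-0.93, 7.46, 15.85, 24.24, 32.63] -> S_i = -0.93 + 8.39*i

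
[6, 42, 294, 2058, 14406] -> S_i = 6*7^i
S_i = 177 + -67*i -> [177, 110, 43, -24, -91]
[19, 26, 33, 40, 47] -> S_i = 19 + 7*i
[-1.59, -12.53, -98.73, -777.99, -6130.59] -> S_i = -1.59*7.88^i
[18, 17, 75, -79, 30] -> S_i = Random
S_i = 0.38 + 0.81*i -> [0.38, 1.19, 2.0, 2.81, 3.62]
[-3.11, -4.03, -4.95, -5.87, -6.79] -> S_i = -3.11 + -0.92*i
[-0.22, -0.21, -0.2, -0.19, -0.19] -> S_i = -0.22*0.96^i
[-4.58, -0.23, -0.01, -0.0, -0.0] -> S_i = -4.58*0.05^i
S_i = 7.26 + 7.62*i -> [7.26, 14.88, 22.5, 30.12, 37.74]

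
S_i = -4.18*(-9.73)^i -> [-4.18, 40.67, -395.73, 3850.48, -37465.16]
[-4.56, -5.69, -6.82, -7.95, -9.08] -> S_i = -4.56 + -1.13*i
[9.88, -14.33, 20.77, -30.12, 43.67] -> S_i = 9.88*(-1.45)^i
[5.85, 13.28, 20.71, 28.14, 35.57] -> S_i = 5.85 + 7.43*i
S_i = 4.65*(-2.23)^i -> [4.65, -10.37, 23.12, -51.57, 114.99]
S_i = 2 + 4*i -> [2, 6, 10, 14, 18]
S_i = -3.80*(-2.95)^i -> [-3.8, 11.21, -33.07, 97.56, -287.79]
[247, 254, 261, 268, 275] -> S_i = 247 + 7*i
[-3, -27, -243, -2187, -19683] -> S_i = -3*9^i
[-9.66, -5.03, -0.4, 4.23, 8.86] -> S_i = -9.66 + 4.63*i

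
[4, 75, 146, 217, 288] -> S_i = 4 + 71*i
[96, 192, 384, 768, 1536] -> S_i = 96*2^i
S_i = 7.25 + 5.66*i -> [7.25, 12.91, 18.57, 24.23, 29.89]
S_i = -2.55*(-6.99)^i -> [-2.55, 17.82, -124.59, 870.91, -6087.64]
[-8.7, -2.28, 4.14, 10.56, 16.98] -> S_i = -8.70 + 6.42*i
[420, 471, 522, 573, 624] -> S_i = 420 + 51*i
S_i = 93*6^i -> [93, 558, 3348, 20088, 120528]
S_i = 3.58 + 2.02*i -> [3.58, 5.6, 7.62, 9.64, 11.66]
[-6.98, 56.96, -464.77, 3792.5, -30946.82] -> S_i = -6.98*(-8.16)^i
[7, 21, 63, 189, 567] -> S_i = 7*3^i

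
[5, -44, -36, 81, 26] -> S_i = Random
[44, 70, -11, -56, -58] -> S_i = Random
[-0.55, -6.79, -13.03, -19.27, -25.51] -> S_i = -0.55 + -6.24*i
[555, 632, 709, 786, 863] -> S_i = 555 + 77*i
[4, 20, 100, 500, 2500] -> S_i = 4*5^i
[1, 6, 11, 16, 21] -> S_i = 1 + 5*i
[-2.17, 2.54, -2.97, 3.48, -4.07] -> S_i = -2.17*(-1.17)^i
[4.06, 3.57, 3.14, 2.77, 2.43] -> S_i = 4.06*0.88^i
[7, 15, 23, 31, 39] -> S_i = 7 + 8*i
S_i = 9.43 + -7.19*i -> [9.43, 2.24, -4.95, -12.14, -19.33]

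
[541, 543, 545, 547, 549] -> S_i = 541 + 2*i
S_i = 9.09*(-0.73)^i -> [9.09, -6.64, 4.84, -3.54, 2.58]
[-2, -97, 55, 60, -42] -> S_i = Random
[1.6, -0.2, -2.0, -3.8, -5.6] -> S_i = 1.60 + -1.80*i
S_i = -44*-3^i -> [-44, 132, -396, 1188, -3564]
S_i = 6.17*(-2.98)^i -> [6.17, -18.39, 54.79, -163.28, 486.58]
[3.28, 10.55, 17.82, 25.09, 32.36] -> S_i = 3.28 + 7.27*i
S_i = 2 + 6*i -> [2, 8, 14, 20, 26]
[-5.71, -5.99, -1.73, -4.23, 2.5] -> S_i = Random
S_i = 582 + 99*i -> [582, 681, 780, 879, 978]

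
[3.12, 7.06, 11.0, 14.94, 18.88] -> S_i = 3.12 + 3.94*i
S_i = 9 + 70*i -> [9, 79, 149, 219, 289]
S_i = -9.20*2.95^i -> [-9.2, -27.14, -80.06, -236.19, -696.75]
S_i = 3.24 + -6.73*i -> [3.24, -3.49, -10.22, -16.95, -23.68]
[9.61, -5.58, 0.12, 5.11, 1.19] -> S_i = Random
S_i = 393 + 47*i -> [393, 440, 487, 534, 581]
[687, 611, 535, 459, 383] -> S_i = 687 + -76*i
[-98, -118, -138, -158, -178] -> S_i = -98 + -20*i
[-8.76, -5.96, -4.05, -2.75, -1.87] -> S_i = -8.76*0.68^i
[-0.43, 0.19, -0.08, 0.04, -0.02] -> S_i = -0.43*(-0.44)^i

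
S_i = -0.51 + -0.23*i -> [-0.51, -0.74, -0.97, -1.2, -1.43]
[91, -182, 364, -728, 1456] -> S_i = 91*-2^i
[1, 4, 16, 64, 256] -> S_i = 1*4^i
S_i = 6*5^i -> [6, 30, 150, 750, 3750]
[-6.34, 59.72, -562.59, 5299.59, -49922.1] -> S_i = -6.34*(-9.42)^i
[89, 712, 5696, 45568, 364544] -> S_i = 89*8^i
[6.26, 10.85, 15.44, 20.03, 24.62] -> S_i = 6.26 + 4.59*i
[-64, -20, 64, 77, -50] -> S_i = Random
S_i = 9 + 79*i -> [9, 88, 167, 246, 325]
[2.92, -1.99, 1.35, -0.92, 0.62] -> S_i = 2.92*(-0.68)^i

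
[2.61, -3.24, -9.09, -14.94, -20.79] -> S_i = 2.61 + -5.85*i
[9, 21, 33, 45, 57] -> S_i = 9 + 12*i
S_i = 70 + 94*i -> [70, 164, 258, 352, 446]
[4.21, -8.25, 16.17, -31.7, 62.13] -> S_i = 4.21*(-1.96)^i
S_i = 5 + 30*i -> [5, 35, 65, 95, 125]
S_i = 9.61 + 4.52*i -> [9.61, 14.13, 18.65, 23.17, 27.69]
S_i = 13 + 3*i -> [13, 16, 19, 22, 25]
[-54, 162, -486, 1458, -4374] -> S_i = -54*-3^i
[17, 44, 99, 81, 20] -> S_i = Random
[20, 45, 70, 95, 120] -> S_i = 20 + 25*i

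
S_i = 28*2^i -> [28, 56, 112, 224, 448]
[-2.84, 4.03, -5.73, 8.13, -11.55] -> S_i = -2.84*(-1.42)^i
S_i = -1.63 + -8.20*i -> [-1.63, -9.83, -18.03, -26.23, -34.43]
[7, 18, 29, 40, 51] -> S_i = 7 + 11*i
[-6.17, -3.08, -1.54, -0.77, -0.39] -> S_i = -6.17*0.50^i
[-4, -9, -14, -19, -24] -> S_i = -4 + -5*i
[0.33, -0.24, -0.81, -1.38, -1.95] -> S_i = 0.33 + -0.57*i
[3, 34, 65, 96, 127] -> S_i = 3 + 31*i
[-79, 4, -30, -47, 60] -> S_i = Random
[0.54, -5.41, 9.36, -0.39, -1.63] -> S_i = Random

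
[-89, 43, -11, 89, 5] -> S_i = Random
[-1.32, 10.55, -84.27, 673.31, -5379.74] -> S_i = -1.32*(-7.99)^i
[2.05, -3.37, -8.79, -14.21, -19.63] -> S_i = 2.05 + -5.42*i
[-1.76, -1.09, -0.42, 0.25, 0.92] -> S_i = -1.76 + 0.67*i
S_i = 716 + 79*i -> [716, 795, 874, 953, 1032]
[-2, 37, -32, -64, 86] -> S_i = Random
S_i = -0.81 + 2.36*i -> [-0.81, 1.55, 3.91, 6.27, 8.63]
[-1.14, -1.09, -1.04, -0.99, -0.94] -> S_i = -1.14 + 0.05*i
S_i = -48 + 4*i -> [-48, -44, -40, -36, -32]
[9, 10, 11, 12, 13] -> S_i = 9 + 1*i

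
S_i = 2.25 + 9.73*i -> [2.25, 11.98, 21.71, 31.44, 41.17]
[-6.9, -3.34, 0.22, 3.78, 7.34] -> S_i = -6.90 + 3.56*i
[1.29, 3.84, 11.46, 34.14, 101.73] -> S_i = 1.29*2.98^i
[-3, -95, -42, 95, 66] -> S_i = Random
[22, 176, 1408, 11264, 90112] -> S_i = 22*8^i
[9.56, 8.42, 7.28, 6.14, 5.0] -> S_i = 9.56 + -1.14*i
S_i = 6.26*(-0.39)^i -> [6.26, -2.44, 0.95, -0.37, 0.14]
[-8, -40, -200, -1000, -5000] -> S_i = -8*5^i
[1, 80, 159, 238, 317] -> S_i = 1 + 79*i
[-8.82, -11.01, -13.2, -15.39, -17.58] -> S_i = -8.82 + -2.19*i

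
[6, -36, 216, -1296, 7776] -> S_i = 6*-6^i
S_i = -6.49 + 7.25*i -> [-6.49, 0.76, 8.01, 15.26, 22.51]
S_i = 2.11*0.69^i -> [2.11, 1.46, 1.0, 0.69, 0.48]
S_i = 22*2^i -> [22, 44, 88, 176, 352]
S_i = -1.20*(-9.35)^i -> [-1.2, 11.22, -104.91, 980.88, -9171.23]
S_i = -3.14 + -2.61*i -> [-3.14, -5.75, -8.36, -10.97, -13.58]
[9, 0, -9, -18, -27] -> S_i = 9 + -9*i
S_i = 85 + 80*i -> [85, 165, 245, 325, 405]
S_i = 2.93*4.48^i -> [2.93, 13.13, 58.81, 263.45, 1180.27]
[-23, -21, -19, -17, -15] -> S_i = -23 + 2*i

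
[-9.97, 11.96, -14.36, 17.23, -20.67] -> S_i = -9.97*(-1.20)^i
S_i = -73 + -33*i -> [-73, -106, -139, -172, -205]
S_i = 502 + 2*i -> [502, 504, 506, 508, 510]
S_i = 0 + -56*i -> [0, -56, -112, -168, -224]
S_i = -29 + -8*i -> [-29, -37, -45, -53, -61]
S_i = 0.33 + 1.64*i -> [0.33, 1.97, 3.61, 5.25, 6.89]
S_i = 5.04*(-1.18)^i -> [5.04, -5.95, 7.02, -8.28, 9.77]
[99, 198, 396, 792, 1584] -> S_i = 99*2^i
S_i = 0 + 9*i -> [0, 9, 18, 27, 36]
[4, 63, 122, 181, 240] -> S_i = 4 + 59*i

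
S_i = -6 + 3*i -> [-6, -3, 0, 3, 6]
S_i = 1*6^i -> [1, 6, 36, 216, 1296]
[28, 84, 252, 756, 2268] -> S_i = 28*3^i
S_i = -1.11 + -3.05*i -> [-1.11, -4.16, -7.21, -10.26, -13.31]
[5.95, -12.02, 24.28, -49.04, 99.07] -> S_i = 5.95*(-2.02)^i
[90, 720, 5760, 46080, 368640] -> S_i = 90*8^i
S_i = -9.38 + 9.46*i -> [-9.38, 0.08, 9.54, 19.0, 28.46]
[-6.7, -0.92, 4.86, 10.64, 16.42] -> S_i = -6.70 + 5.78*i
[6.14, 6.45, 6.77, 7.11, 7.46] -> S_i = 6.14*1.05^i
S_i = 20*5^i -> [20, 100, 500, 2500, 12500]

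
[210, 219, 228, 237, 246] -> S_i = 210 + 9*i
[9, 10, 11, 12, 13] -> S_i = 9 + 1*i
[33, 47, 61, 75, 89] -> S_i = 33 + 14*i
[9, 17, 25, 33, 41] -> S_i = 9 + 8*i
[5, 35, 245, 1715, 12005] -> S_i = 5*7^i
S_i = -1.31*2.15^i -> [-1.31, -2.82, -6.06, -13.02, -27.99]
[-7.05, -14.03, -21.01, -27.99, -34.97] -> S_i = -7.05 + -6.98*i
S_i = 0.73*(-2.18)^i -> [0.73, -1.59, 3.47, -7.56, 16.49]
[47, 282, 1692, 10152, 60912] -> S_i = 47*6^i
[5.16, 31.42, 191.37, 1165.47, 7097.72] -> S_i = 5.16*6.09^i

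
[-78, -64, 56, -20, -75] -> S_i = Random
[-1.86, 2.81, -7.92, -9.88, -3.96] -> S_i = Random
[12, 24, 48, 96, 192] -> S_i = 12*2^i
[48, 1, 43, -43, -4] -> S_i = Random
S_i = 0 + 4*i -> [0, 4, 8, 12, 16]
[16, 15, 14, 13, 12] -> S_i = 16 + -1*i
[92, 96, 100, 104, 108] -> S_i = 92 + 4*i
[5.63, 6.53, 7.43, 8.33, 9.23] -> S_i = 5.63 + 0.90*i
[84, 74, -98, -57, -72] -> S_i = Random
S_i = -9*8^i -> [-9, -72, -576, -4608, -36864]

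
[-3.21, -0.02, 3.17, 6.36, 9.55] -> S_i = -3.21 + 3.19*i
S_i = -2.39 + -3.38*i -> [-2.39, -5.77, -9.15, -12.53, -15.91]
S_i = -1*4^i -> [-1, -4, -16, -64, -256]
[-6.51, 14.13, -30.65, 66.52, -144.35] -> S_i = -6.51*(-2.17)^i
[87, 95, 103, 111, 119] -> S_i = 87 + 8*i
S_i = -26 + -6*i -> [-26, -32, -38, -44, -50]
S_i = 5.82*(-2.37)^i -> [5.82, -13.79, 32.69, -77.48, 183.62]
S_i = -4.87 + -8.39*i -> [-4.87, -13.26, -21.65, -30.04, -38.43]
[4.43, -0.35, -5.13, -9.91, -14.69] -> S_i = 4.43 + -4.78*i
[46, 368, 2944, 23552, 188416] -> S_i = 46*8^i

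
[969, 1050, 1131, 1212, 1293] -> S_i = 969 + 81*i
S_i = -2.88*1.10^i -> [-2.88, -3.17, -3.48, -3.83, -4.22]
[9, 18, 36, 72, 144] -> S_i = 9*2^i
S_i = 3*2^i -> [3, 6, 12, 24, 48]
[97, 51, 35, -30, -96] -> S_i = Random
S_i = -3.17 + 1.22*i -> [-3.17, -1.95, -0.73, 0.49, 1.71]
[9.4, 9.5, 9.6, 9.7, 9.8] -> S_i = 9.40 + 0.10*i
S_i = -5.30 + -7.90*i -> [-5.3, -13.2, -21.1, -29.0, -36.9]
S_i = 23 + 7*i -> [23, 30, 37, 44, 51]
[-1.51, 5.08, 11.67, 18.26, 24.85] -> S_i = -1.51 + 6.59*i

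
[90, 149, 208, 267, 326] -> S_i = 90 + 59*i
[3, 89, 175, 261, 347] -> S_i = 3 + 86*i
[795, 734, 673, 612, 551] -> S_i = 795 + -61*i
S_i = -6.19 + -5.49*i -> [-6.19, -11.68, -17.17, -22.66, -28.15]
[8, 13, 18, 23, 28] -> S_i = 8 + 5*i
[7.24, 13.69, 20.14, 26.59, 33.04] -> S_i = 7.24 + 6.45*i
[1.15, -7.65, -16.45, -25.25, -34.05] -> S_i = 1.15 + -8.80*i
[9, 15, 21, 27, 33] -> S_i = 9 + 6*i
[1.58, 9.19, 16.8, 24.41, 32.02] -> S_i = 1.58 + 7.61*i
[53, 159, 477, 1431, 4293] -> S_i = 53*3^i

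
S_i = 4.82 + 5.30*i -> [4.82, 10.12, 15.42, 20.72, 26.02]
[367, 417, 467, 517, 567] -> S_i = 367 + 50*i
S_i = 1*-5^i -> [1, -5, 25, -125, 625]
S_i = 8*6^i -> [8, 48, 288, 1728, 10368]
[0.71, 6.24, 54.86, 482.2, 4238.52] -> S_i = 0.71*8.79^i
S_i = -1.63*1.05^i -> [-1.63, -1.71, -1.8, -1.89, -1.98]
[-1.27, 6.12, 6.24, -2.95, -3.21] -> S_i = Random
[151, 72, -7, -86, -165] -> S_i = 151 + -79*i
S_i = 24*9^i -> [24, 216, 1944, 17496, 157464]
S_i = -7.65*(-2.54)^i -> [-7.65, 19.43, -49.35, 125.36, -318.42]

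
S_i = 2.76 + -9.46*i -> [2.76, -6.7, -16.16, -25.62, -35.08]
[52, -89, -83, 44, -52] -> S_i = Random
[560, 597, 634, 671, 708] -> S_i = 560 + 37*i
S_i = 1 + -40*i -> [1, -39, -79, -119, -159]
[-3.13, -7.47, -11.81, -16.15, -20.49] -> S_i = -3.13 + -4.34*i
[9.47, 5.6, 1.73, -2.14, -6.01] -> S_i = 9.47 + -3.87*i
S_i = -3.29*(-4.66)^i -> [-3.29, 15.33, -71.44, 332.93, -1551.46]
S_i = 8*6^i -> [8, 48, 288, 1728, 10368]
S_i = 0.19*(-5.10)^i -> [0.19, -0.97, 4.94, -25.2, 128.54]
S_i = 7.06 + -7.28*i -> [7.06, -0.22, -7.5, -14.78, -22.06]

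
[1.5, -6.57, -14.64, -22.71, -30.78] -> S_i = 1.50 + -8.07*i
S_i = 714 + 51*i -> [714, 765, 816, 867, 918]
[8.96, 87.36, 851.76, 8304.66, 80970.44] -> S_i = 8.96*9.75^i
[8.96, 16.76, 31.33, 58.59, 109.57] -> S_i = 8.96*1.87^i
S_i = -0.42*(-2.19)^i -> [-0.42, 0.92, -2.01, 4.41, -9.66]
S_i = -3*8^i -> [-3, -24, -192, -1536, -12288]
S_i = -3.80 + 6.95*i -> [-3.8, 3.15, 10.1, 17.05, 24.0]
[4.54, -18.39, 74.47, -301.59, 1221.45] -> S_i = 4.54*(-4.05)^i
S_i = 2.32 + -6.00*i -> [2.32, -3.68, -9.68, -15.68, -21.68]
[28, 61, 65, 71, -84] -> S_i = Random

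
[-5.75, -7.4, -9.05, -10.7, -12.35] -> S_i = -5.75 + -1.65*i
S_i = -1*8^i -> [-1, -8, -64, -512, -4096]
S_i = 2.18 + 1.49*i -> [2.18, 3.67, 5.16, 6.65, 8.14]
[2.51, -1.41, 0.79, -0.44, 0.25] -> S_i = 2.51*(-0.56)^i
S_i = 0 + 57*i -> [0, 57, 114, 171, 228]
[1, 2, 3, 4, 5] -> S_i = 1 + 1*i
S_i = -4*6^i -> [-4, -24, -144, -864, -5184]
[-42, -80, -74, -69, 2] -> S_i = Random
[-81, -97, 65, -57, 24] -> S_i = Random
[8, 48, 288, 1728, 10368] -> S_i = 8*6^i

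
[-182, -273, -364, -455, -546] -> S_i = -182 + -91*i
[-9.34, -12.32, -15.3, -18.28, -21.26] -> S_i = -9.34 + -2.98*i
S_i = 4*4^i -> [4, 16, 64, 256, 1024]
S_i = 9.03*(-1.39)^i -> [9.03, -12.55, 17.45, -24.25, 33.71]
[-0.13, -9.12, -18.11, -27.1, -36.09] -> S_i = -0.13 + -8.99*i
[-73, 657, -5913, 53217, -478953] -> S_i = -73*-9^i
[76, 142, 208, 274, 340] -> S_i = 76 + 66*i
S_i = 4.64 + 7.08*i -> [4.64, 11.72, 18.8, 25.88, 32.96]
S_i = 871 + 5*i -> [871, 876, 881, 886, 891]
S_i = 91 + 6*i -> [91, 97, 103, 109, 115]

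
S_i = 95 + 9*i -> [95, 104, 113, 122, 131]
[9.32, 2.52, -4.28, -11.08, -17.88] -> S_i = 9.32 + -6.80*i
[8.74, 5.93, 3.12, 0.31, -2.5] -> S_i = 8.74 + -2.81*i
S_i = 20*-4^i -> [20, -80, 320, -1280, 5120]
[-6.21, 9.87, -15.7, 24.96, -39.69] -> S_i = -6.21*(-1.59)^i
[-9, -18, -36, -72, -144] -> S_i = -9*2^i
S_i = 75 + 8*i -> [75, 83, 91, 99, 107]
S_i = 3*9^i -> [3, 27, 243, 2187, 19683]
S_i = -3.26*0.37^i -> [-3.26, -1.21, -0.45, -0.17, -0.06]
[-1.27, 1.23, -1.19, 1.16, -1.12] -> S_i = -1.27*(-0.97)^i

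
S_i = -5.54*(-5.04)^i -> [-5.54, 27.92, -140.72, 709.25, -3574.64]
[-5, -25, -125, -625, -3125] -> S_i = -5*5^i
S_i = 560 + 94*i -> [560, 654, 748, 842, 936]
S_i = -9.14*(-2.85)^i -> [-9.14, 26.05, -74.24, 211.58, -603.01]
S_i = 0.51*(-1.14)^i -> [0.51, -0.58, 0.66, -0.76, 0.86]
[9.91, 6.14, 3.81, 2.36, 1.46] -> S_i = 9.91*0.62^i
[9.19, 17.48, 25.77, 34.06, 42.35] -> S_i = 9.19 + 8.29*i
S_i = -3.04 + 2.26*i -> [-3.04, -0.78, 1.48, 3.74, 6.0]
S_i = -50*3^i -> [-50, -150, -450, -1350, -4050]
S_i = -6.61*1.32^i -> [-6.61, -8.73, -11.52, -15.2, -20.07]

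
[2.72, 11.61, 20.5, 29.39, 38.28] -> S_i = 2.72 + 8.89*i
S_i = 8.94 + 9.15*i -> [8.94, 18.09, 27.24, 36.39, 45.54]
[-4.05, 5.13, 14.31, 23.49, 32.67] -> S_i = -4.05 + 9.18*i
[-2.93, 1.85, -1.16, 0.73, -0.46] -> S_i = -2.93*(-0.63)^i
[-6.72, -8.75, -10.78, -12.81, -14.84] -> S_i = -6.72 + -2.03*i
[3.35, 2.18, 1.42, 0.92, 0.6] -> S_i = 3.35*0.65^i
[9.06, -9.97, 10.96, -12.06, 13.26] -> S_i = 9.06*(-1.10)^i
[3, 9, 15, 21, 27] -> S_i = 3 + 6*i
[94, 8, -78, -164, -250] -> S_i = 94 + -86*i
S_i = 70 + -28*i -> [70, 42, 14, -14, -42]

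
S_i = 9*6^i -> [9, 54, 324, 1944, 11664]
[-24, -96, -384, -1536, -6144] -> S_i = -24*4^i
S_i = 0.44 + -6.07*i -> [0.44, -5.63, -11.7, -17.77, -23.84]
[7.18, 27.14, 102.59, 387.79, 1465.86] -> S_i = 7.18*3.78^i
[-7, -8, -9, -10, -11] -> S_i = -7 + -1*i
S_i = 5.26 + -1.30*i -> [5.26, 3.96, 2.66, 1.36, 0.06]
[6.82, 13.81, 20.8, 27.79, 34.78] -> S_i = 6.82 + 6.99*i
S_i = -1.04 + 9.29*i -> [-1.04, 8.25, 17.54, 26.83, 36.12]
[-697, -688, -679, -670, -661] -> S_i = -697 + 9*i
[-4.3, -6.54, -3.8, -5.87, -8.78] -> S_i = Random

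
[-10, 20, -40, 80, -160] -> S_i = -10*-2^i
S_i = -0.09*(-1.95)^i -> [-0.09, 0.18, -0.34, 0.67, -1.3]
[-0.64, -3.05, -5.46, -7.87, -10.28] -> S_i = -0.64 + -2.41*i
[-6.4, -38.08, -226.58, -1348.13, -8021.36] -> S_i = -6.40*5.95^i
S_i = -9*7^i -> [-9, -63, -441, -3087, -21609]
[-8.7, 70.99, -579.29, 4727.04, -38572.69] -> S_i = -8.70*(-8.16)^i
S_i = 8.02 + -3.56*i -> [8.02, 4.46, 0.9, -2.66, -6.22]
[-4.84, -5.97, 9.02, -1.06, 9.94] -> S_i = Random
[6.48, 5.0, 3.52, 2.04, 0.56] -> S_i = 6.48 + -1.48*i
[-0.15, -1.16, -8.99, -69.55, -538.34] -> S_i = -0.15*7.74^i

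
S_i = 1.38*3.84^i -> [1.38, 5.3, 20.35, 78.14, 300.06]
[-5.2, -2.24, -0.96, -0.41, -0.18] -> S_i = -5.20*0.43^i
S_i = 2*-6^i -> [2, -12, 72, -432, 2592]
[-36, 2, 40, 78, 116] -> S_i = -36 + 38*i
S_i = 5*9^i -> [5, 45, 405, 3645, 32805]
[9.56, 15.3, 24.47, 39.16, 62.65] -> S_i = 9.56*1.60^i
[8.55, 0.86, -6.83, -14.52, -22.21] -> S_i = 8.55 + -7.69*i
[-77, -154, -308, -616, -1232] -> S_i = -77*2^i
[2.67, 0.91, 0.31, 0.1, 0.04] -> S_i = 2.67*0.34^i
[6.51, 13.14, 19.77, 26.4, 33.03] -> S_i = 6.51 + 6.63*i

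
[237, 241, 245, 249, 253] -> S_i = 237 + 4*i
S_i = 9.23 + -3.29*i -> [9.23, 5.94, 2.65, -0.64, -3.93]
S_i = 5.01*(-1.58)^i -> [5.01, -7.92, 12.51, -19.76, 31.22]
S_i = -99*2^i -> [-99, -198, -396, -792, -1584]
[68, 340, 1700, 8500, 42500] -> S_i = 68*5^i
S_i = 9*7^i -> [9, 63, 441, 3087, 21609]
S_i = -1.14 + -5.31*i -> [-1.14, -6.45, -11.76, -17.07, -22.38]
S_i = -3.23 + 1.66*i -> [-3.23, -1.57, 0.09, 1.75, 3.41]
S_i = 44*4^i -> [44, 176, 704, 2816, 11264]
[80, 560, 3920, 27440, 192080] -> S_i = 80*7^i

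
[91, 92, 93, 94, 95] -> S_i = 91 + 1*i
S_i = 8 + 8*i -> [8, 16, 24, 32, 40]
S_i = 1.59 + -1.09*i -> [1.59, 0.5, -0.59, -1.68, -2.77]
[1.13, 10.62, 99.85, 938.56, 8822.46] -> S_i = 1.13*9.40^i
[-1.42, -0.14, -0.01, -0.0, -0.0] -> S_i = -1.42*0.10^i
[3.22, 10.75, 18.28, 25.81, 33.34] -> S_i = 3.22 + 7.53*i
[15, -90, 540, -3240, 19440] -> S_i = 15*-6^i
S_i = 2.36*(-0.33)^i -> [2.36, -0.78, 0.26, -0.08, 0.03]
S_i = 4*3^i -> [4, 12, 36, 108, 324]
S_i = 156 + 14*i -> [156, 170, 184, 198, 212]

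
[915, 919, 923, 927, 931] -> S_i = 915 + 4*i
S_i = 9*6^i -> [9, 54, 324, 1944, 11664]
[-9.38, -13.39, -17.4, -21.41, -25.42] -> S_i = -9.38 + -4.01*i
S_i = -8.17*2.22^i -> [-8.17, -18.14, -40.27, -89.39, -198.44]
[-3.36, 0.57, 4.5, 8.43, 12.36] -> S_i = -3.36 + 3.93*i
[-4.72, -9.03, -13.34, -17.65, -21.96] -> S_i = -4.72 + -4.31*i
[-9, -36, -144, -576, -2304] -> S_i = -9*4^i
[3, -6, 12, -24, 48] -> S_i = 3*-2^i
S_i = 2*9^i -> [2, 18, 162, 1458, 13122]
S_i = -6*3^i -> [-6, -18, -54, -162, -486]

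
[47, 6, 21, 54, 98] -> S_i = Random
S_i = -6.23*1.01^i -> [-6.23, -6.29, -6.36, -6.42, -6.48]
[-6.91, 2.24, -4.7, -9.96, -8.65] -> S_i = Random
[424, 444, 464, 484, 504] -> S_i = 424 + 20*i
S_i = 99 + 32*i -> [99, 131, 163, 195, 227]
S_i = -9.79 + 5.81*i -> [-9.79, -3.98, 1.83, 7.64, 13.45]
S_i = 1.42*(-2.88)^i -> [1.42, -4.09, 11.78, -33.92, 97.69]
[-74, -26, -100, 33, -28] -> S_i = Random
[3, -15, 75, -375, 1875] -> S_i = 3*-5^i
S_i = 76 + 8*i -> [76, 84, 92, 100, 108]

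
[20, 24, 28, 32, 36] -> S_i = 20 + 4*i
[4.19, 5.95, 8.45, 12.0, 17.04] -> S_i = 4.19*1.42^i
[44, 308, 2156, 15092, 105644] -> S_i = 44*7^i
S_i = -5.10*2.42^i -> [-5.1, -12.34, -29.87, -72.28, -174.92]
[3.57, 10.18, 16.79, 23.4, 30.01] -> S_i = 3.57 + 6.61*i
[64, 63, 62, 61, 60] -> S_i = 64 + -1*i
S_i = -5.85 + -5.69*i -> [-5.85, -11.54, -17.23, -22.92, -28.61]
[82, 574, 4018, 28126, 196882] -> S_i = 82*7^i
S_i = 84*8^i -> [84, 672, 5376, 43008, 344064]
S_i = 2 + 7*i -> [2, 9, 16, 23, 30]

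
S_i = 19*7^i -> [19, 133, 931, 6517, 45619]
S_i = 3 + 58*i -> [3, 61, 119, 177, 235]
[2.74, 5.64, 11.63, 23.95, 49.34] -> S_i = 2.74*2.06^i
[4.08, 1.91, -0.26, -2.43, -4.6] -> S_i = 4.08 + -2.17*i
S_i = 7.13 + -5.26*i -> [7.13, 1.87, -3.39, -8.65, -13.91]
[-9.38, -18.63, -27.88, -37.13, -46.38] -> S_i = -9.38 + -9.25*i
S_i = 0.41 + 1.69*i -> [0.41, 2.1, 3.79, 5.48, 7.17]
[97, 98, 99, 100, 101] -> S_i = 97 + 1*i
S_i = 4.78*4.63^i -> [4.78, 22.13, 102.47, 474.43, 2196.6]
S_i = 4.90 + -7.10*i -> [4.9, -2.2, -9.3, -16.4, -23.5]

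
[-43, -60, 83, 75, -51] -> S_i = Random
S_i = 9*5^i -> [9, 45, 225, 1125, 5625]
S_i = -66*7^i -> [-66, -462, -3234, -22638, -158466]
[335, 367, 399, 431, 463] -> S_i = 335 + 32*i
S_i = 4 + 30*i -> [4, 34, 64, 94, 124]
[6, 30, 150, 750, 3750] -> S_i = 6*5^i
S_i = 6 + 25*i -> [6, 31, 56, 81, 106]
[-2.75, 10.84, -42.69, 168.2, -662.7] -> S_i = -2.75*(-3.94)^i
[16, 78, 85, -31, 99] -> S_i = Random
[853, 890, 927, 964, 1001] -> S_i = 853 + 37*i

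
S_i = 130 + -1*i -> [130, 129, 128, 127, 126]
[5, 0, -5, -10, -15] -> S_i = 5 + -5*i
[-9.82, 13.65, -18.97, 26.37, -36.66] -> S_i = -9.82*(-1.39)^i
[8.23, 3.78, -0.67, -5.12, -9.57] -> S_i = 8.23 + -4.45*i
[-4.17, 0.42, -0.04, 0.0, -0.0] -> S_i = -4.17*(-0.10)^i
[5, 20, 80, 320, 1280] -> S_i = 5*4^i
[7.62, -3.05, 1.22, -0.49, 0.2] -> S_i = 7.62*(-0.40)^i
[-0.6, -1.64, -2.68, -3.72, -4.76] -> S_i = -0.60 + -1.04*i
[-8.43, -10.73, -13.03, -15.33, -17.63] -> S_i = -8.43 + -2.30*i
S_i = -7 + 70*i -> [-7, 63, 133, 203, 273]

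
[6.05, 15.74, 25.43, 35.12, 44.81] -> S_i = 6.05 + 9.69*i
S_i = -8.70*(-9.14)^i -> [-8.7, 79.52, -726.79, 6642.9, -60716.12]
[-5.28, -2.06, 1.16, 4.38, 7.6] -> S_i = -5.28 + 3.22*i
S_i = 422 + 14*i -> [422, 436, 450, 464, 478]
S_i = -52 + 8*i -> [-52, -44, -36, -28, -20]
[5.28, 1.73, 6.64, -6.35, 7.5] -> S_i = Random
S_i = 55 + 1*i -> [55, 56, 57, 58, 59]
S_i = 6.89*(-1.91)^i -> [6.89, -13.16, 25.14, -48.01, 91.7]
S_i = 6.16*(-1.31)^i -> [6.16, -8.07, 10.57, -13.85, 18.14]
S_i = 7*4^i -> [7, 28, 112, 448, 1792]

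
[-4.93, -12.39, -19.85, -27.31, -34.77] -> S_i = -4.93 + -7.46*i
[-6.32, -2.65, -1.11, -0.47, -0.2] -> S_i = -6.32*0.42^i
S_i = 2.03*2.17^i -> [2.03, 4.41, 9.56, 20.74, 45.01]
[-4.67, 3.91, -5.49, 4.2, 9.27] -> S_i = Random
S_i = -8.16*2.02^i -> [-8.16, -16.48, -33.3, -67.26, -135.86]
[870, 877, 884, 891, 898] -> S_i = 870 + 7*i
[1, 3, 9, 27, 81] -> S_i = 1*3^i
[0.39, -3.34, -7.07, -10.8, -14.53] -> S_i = 0.39 + -3.73*i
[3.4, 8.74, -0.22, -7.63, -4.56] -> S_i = Random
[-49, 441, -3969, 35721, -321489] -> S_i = -49*-9^i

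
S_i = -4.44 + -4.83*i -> [-4.44, -9.27, -14.1, -18.93, -23.76]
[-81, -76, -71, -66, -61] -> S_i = -81 + 5*i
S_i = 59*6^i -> [59, 354, 2124, 12744, 76464]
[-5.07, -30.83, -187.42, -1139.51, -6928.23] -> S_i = -5.07*6.08^i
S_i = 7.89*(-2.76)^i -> [7.89, -21.78, 60.1, -165.88, 457.84]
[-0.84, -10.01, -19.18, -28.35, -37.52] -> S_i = -0.84 + -9.17*i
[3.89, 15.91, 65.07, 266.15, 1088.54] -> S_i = 3.89*4.09^i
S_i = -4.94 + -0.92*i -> [-4.94, -5.86, -6.78, -7.7, -8.62]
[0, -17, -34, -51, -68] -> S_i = 0 + -17*i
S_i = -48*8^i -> [-48, -384, -3072, -24576, -196608]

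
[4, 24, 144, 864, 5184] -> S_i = 4*6^i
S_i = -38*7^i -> [-38, -266, -1862, -13034, -91238]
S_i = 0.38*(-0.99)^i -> [0.38, -0.38, 0.37, -0.37, 0.37]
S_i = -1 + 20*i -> [-1, 19, 39, 59, 79]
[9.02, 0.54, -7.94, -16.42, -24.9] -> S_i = 9.02 + -8.48*i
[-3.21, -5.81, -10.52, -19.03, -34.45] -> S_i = -3.21*1.81^i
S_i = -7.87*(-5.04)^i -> [-7.87, 39.66, -199.91, 1007.55, -5078.05]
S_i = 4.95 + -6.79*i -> [4.95, -1.84, -8.63, -15.42, -22.21]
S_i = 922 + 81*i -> [922, 1003, 1084, 1165, 1246]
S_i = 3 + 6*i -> [3, 9, 15, 21, 27]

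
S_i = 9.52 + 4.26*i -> [9.52, 13.78, 18.04, 22.3, 26.56]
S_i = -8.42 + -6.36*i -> [-8.42, -14.78, -21.14, -27.5, -33.86]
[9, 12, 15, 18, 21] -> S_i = 9 + 3*i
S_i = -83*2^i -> [-83, -166, -332, -664, -1328]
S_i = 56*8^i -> [56, 448, 3584, 28672, 229376]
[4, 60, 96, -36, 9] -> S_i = Random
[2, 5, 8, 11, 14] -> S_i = 2 + 3*i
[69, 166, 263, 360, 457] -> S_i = 69 + 97*i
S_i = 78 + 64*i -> [78, 142, 206, 270, 334]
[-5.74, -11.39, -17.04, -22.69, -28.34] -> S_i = -5.74 + -5.65*i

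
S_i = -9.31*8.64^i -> [-9.31, -80.44, -694.99, -6004.69, -51880.56]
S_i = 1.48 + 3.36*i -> [1.48, 4.84, 8.2, 11.56, 14.92]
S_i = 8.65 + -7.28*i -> [8.65, 1.37, -5.91, -13.19, -20.47]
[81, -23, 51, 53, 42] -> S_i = Random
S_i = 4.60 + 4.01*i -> [4.6, 8.61, 12.62, 16.63, 20.64]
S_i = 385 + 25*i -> [385, 410, 435, 460, 485]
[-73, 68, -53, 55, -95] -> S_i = Random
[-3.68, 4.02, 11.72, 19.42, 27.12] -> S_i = -3.68 + 7.70*i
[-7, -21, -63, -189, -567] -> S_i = -7*3^i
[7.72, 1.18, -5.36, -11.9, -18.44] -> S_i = 7.72 + -6.54*i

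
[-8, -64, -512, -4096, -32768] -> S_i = -8*8^i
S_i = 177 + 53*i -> [177, 230, 283, 336, 389]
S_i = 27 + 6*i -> [27, 33, 39, 45, 51]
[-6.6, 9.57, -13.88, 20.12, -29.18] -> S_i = -6.60*(-1.45)^i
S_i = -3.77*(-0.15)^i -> [-3.77, 0.57, -0.08, 0.01, -0.0]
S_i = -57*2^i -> [-57, -114, -228, -456, -912]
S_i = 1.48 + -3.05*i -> [1.48, -1.57, -4.62, -7.67, -10.72]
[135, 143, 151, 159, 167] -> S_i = 135 + 8*i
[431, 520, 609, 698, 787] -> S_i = 431 + 89*i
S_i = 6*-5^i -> [6, -30, 150, -750, 3750]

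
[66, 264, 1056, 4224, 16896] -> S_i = 66*4^i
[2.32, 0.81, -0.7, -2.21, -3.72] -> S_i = 2.32 + -1.51*i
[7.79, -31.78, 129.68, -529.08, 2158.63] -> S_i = 7.79*(-4.08)^i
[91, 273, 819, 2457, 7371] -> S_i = 91*3^i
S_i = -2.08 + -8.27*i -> [-2.08, -10.35, -18.62, -26.89, -35.16]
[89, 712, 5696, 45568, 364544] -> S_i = 89*8^i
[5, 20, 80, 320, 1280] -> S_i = 5*4^i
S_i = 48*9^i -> [48, 432, 3888, 34992, 314928]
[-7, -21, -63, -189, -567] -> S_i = -7*3^i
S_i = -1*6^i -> [-1, -6, -36, -216, -1296]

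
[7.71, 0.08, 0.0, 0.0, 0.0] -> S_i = 7.71*0.01^i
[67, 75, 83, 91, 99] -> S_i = 67 + 8*i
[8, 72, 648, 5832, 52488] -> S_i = 8*9^i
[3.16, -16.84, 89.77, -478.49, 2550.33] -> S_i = 3.16*(-5.33)^i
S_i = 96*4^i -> [96, 384, 1536, 6144, 24576]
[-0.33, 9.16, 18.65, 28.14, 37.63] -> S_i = -0.33 + 9.49*i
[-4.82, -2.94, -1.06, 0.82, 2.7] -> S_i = -4.82 + 1.88*i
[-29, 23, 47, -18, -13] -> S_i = Random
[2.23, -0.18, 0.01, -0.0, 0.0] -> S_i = 2.23*(-0.08)^i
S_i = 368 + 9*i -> [368, 377, 386, 395, 404]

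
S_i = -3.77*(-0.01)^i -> [-3.77, 0.04, -0.0, 0.0, -0.0]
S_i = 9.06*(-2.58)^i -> [9.06, -23.37, 60.31, -155.59, 401.43]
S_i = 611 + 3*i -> [611, 614, 617, 620, 623]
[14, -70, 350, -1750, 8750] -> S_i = 14*-5^i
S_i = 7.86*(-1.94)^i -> [7.86, -15.25, 29.58, -57.39, 111.33]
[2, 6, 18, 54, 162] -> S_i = 2*3^i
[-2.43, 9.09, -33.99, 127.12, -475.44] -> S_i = -2.43*(-3.74)^i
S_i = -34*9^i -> [-34, -306, -2754, -24786, -223074]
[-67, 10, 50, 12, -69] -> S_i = Random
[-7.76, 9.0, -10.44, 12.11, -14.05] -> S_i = -7.76*(-1.16)^i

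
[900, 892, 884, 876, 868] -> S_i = 900 + -8*i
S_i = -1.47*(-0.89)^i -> [-1.47, 1.31, -1.16, 1.04, -0.92]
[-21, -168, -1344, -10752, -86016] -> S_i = -21*8^i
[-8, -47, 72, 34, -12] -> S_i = Random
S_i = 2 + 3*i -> [2, 5, 8, 11, 14]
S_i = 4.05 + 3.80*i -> [4.05, 7.85, 11.65, 15.45, 19.25]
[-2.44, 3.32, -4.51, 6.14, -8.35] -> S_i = -2.44*(-1.36)^i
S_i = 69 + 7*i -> [69, 76, 83, 90, 97]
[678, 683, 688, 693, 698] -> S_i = 678 + 5*i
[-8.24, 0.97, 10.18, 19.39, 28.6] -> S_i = -8.24 + 9.21*i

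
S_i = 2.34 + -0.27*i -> [2.34, 2.07, 1.8, 1.53, 1.26]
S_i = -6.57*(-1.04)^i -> [-6.57, 6.83, -7.11, 7.39, -7.69]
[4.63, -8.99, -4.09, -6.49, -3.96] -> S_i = Random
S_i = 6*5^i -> [6, 30, 150, 750, 3750]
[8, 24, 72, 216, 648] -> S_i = 8*3^i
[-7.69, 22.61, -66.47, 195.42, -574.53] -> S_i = -7.69*(-2.94)^i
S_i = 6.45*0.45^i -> [6.45, 2.9, 1.31, 0.59, 0.26]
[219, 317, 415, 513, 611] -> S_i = 219 + 98*i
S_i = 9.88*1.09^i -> [9.88, 10.77, 11.74, 12.79, 13.95]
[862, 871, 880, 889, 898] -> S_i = 862 + 9*i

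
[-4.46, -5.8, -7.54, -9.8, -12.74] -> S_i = -4.46*1.30^i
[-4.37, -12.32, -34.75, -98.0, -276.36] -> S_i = -4.37*2.82^i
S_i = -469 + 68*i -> [-469, -401, -333, -265, -197]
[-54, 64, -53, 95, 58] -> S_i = Random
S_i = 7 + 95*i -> [7, 102, 197, 292, 387]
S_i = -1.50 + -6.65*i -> [-1.5, -8.15, -14.8, -21.45, -28.1]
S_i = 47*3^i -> [47, 141, 423, 1269, 3807]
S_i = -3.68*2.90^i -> [-3.68, -10.67, -30.95, -89.75, -260.28]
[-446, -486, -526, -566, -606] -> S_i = -446 + -40*i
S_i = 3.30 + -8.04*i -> [3.3, -4.74, -12.78, -20.82, -28.86]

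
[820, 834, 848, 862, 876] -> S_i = 820 + 14*i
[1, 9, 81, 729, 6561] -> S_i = 1*9^i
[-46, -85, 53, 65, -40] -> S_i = Random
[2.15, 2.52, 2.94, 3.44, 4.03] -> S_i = 2.15*1.17^i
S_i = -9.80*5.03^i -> [-9.8, -49.29, -247.95, -1247.18, -6273.33]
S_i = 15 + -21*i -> [15, -6, -27, -48, -69]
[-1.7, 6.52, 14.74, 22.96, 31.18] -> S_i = -1.70 + 8.22*i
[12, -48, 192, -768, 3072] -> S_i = 12*-4^i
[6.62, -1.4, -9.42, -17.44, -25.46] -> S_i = 6.62 + -8.02*i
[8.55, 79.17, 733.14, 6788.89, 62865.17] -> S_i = 8.55*9.26^i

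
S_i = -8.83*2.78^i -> [-8.83, -24.55, -68.24, -189.71, -527.4]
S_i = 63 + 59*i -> [63, 122, 181, 240, 299]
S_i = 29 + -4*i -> [29, 25, 21, 17, 13]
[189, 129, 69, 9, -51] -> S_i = 189 + -60*i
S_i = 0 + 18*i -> [0, 18, 36, 54, 72]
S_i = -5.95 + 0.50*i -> [-5.95, -5.45, -4.95, -4.45, -3.95]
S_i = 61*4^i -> [61, 244, 976, 3904, 15616]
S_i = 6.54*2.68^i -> [6.54, 17.53, 46.97, 125.89, 337.38]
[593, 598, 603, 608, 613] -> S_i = 593 + 5*i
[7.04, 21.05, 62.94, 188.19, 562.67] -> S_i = 7.04*2.99^i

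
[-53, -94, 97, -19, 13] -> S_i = Random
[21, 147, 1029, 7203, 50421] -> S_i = 21*7^i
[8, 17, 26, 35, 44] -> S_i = 8 + 9*i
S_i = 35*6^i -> [35, 210, 1260, 7560, 45360]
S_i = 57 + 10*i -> [57, 67, 77, 87, 97]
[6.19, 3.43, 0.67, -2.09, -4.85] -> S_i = 6.19 + -2.76*i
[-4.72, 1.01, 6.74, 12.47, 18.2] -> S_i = -4.72 + 5.73*i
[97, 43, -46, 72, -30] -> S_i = Random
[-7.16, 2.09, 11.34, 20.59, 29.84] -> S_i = -7.16 + 9.25*i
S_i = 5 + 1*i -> [5, 6, 7, 8, 9]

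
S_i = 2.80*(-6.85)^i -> [2.8, -19.18, 131.38, -899.97, 6164.82]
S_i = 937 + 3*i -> [937, 940, 943, 946, 949]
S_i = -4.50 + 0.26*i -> [-4.5, -4.24, -3.98, -3.72, -3.46]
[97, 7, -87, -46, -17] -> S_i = Random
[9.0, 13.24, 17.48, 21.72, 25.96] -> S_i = 9.00 + 4.24*i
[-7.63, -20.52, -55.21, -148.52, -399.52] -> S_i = -7.63*2.69^i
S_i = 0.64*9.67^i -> [0.64, 6.19, 59.85, 578.71, 5596.11]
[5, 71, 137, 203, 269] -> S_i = 5 + 66*i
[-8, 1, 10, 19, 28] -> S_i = -8 + 9*i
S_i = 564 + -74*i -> [564, 490, 416, 342, 268]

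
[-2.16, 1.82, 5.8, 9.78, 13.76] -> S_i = -2.16 + 3.98*i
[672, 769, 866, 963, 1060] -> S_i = 672 + 97*i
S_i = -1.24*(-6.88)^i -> [-1.24, 8.53, -58.69, 403.82, -2778.28]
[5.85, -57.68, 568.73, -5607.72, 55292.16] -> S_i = 5.85*(-9.86)^i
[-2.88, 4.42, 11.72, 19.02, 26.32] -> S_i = -2.88 + 7.30*i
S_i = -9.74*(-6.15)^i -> [-9.74, 59.9, -368.39, 2265.61, -13933.47]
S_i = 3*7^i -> [3, 21, 147, 1029, 7203]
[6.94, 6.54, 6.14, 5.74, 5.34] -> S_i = 6.94 + -0.40*i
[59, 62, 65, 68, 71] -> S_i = 59 + 3*i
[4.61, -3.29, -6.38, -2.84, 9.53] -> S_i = Random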